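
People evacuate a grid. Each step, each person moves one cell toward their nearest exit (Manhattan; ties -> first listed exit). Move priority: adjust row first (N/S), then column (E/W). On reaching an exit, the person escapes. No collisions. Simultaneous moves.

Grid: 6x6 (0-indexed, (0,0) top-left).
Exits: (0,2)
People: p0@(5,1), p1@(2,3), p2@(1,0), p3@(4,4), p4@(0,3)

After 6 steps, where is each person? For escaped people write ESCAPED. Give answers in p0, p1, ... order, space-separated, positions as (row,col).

Step 1: p0:(5,1)->(4,1) | p1:(2,3)->(1,3) | p2:(1,0)->(0,0) | p3:(4,4)->(3,4) | p4:(0,3)->(0,2)->EXIT
Step 2: p0:(4,1)->(3,1) | p1:(1,3)->(0,3) | p2:(0,0)->(0,1) | p3:(3,4)->(2,4) | p4:escaped
Step 3: p0:(3,1)->(2,1) | p1:(0,3)->(0,2)->EXIT | p2:(0,1)->(0,2)->EXIT | p3:(2,4)->(1,4) | p4:escaped
Step 4: p0:(2,1)->(1,1) | p1:escaped | p2:escaped | p3:(1,4)->(0,4) | p4:escaped
Step 5: p0:(1,1)->(0,1) | p1:escaped | p2:escaped | p3:(0,4)->(0,3) | p4:escaped
Step 6: p0:(0,1)->(0,2)->EXIT | p1:escaped | p2:escaped | p3:(0,3)->(0,2)->EXIT | p4:escaped

ESCAPED ESCAPED ESCAPED ESCAPED ESCAPED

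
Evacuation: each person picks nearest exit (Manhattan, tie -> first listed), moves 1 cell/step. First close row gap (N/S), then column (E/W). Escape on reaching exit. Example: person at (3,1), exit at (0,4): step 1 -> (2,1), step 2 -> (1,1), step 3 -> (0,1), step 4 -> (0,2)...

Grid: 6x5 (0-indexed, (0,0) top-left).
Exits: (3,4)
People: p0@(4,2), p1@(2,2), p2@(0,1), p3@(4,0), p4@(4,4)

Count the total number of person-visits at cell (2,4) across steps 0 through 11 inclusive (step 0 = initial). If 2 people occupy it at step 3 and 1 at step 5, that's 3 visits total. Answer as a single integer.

Step 0: p0@(4,2) p1@(2,2) p2@(0,1) p3@(4,0) p4@(4,4) -> at (2,4): 0 [-], cum=0
Step 1: p0@(3,2) p1@(3,2) p2@(1,1) p3@(3,0) p4@ESC -> at (2,4): 0 [-], cum=0
Step 2: p0@(3,3) p1@(3,3) p2@(2,1) p3@(3,1) p4@ESC -> at (2,4): 0 [-], cum=0
Step 3: p0@ESC p1@ESC p2@(3,1) p3@(3,2) p4@ESC -> at (2,4): 0 [-], cum=0
Step 4: p0@ESC p1@ESC p2@(3,2) p3@(3,3) p4@ESC -> at (2,4): 0 [-], cum=0
Step 5: p0@ESC p1@ESC p2@(3,3) p3@ESC p4@ESC -> at (2,4): 0 [-], cum=0
Step 6: p0@ESC p1@ESC p2@ESC p3@ESC p4@ESC -> at (2,4): 0 [-], cum=0
Total visits = 0

Answer: 0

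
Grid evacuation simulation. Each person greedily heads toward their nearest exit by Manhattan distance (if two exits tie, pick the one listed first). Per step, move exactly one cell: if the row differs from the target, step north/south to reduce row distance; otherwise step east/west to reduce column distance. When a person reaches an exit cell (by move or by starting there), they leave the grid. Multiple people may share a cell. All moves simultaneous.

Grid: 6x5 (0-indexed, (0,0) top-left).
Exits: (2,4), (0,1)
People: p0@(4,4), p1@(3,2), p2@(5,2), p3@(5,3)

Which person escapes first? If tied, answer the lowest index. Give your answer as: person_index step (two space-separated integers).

Answer: 0 2

Derivation:
Step 1: p0:(4,4)->(3,4) | p1:(3,2)->(2,2) | p2:(5,2)->(4,2) | p3:(5,3)->(4,3)
Step 2: p0:(3,4)->(2,4)->EXIT | p1:(2,2)->(2,3) | p2:(4,2)->(3,2) | p3:(4,3)->(3,3)
Step 3: p0:escaped | p1:(2,3)->(2,4)->EXIT | p2:(3,2)->(2,2) | p3:(3,3)->(2,3)
Step 4: p0:escaped | p1:escaped | p2:(2,2)->(2,3) | p3:(2,3)->(2,4)->EXIT
Step 5: p0:escaped | p1:escaped | p2:(2,3)->(2,4)->EXIT | p3:escaped
Exit steps: [2, 3, 5, 4]
First to escape: p0 at step 2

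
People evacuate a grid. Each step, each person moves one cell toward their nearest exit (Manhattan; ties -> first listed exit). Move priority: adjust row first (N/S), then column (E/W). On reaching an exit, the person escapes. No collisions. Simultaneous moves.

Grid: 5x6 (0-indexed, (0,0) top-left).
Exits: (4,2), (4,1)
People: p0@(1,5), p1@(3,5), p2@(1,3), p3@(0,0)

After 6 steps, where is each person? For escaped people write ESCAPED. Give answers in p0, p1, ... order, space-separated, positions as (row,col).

Step 1: p0:(1,5)->(2,5) | p1:(3,5)->(4,5) | p2:(1,3)->(2,3) | p3:(0,0)->(1,0)
Step 2: p0:(2,5)->(3,5) | p1:(4,5)->(4,4) | p2:(2,3)->(3,3) | p3:(1,0)->(2,0)
Step 3: p0:(3,5)->(4,5) | p1:(4,4)->(4,3) | p2:(3,3)->(4,3) | p3:(2,0)->(3,0)
Step 4: p0:(4,5)->(4,4) | p1:(4,3)->(4,2)->EXIT | p2:(4,3)->(4,2)->EXIT | p3:(3,0)->(4,0)
Step 5: p0:(4,4)->(4,3) | p1:escaped | p2:escaped | p3:(4,0)->(4,1)->EXIT
Step 6: p0:(4,3)->(4,2)->EXIT | p1:escaped | p2:escaped | p3:escaped

ESCAPED ESCAPED ESCAPED ESCAPED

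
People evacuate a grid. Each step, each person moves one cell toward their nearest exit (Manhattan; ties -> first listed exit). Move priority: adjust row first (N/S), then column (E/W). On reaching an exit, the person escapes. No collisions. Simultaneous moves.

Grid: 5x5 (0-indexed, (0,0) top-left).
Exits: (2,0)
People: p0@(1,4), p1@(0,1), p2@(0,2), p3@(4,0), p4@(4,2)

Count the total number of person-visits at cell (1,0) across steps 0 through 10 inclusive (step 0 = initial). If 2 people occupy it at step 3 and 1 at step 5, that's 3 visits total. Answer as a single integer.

Answer: 0

Derivation:
Step 0: p0@(1,4) p1@(0,1) p2@(0,2) p3@(4,0) p4@(4,2) -> at (1,0): 0 [-], cum=0
Step 1: p0@(2,4) p1@(1,1) p2@(1,2) p3@(3,0) p4@(3,2) -> at (1,0): 0 [-], cum=0
Step 2: p0@(2,3) p1@(2,1) p2@(2,2) p3@ESC p4@(2,2) -> at (1,0): 0 [-], cum=0
Step 3: p0@(2,2) p1@ESC p2@(2,1) p3@ESC p4@(2,1) -> at (1,0): 0 [-], cum=0
Step 4: p0@(2,1) p1@ESC p2@ESC p3@ESC p4@ESC -> at (1,0): 0 [-], cum=0
Step 5: p0@ESC p1@ESC p2@ESC p3@ESC p4@ESC -> at (1,0): 0 [-], cum=0
Total visits = 0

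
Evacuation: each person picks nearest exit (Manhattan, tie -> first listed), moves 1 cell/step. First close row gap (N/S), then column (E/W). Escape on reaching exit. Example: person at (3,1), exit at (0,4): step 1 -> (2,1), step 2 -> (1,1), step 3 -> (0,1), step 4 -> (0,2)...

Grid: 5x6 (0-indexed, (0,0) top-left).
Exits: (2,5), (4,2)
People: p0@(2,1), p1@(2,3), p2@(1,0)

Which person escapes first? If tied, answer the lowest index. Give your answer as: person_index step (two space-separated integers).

Answer: 1 2

Derivation:
Step 1: p0:(2,1)->(3,1) | p1:(2,3)->(2,4) | p2:(1,0)->(2,0)
Step 2: p0:(3,1)->(4,1) | p1:(2,4)->(2,5)->EXIT | p2:(2,0)->(3,0)
Step 3: p0:(4,1)->(4,2)->EXIT | p1:escaped | p2:(3,0)->(4,0)
Step 4: p0:escaped | p1:escaped | p2:(4,0)->(4,1)
Step 5: p0:escaped | p1:escaped | p2:(4,1)->(4,2)->EXIT
Exit steps: [3, 2, 5]
First to escape: p1 at step 2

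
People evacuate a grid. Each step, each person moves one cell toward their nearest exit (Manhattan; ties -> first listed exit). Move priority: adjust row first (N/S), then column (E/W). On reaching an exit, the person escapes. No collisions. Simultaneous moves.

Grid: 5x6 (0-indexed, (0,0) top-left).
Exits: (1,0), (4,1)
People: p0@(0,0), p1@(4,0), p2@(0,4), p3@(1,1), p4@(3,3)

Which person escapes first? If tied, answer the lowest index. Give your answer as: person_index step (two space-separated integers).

Step 1: p0:(0,0)->(1,0)->EXIT | p1:(4,0)->(4,1)->EXIT | p2:(0,4)->(1,4) | p3:(1,1)->(1,0)->EXIT | p4:(3,3)->(4,3)
Step 2: p0:escaped | p1:escaped | p2:(1,4)->(1,3) | p3:escaped | p4:(4,3)->(4,2)
Step 3: p0:escaped | p1:escaped | p2:(1,3)->(1,2) | p3:escaped | p4:(4,2)->(4,1)->EXIT
Step 4: p0:escaped | p1:escaped | p2:(1,2)->(1,1) | p3:escaped | p4:escaped
Step 5: p0:escaped | p1:escaped | p2:(1,1)->(1,0)->EXIT | p3:escaped | p4:escaped
Exit steps: [1, 1, 5, 1, 3]
First to escape: p0 at step 1

Answer: 0 1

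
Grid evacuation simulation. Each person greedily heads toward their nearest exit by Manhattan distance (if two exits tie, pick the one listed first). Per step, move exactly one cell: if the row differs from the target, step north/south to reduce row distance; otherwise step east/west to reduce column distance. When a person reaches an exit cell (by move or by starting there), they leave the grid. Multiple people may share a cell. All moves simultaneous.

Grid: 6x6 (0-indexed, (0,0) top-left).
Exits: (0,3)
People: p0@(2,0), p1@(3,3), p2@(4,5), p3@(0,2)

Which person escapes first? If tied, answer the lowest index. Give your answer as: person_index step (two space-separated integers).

Answer: 3 1

Derivation:
Step 1: p0:(2,0)->(1,0) | p1:(3,3)->(2,3) | p2:(4,5)->(3,5) | p3:(0,2)->(0,3)->EXIT
Step 2: p0:(1,0)->(0,0) | p1:(2,3)->(1,3) | p2:(3,5)->(2,5) | p3:escaped
Step 3: p0:(0,0)->(0,1) | p1:(1,3)->(0,3)->EXIT | p2:(2,5)->(1,5) | p3:escaped
Step 4: p0:(0,1)->(0,2) | p1:escaped | p2:(1,5)->(0,5) | p3:escaped
Step 5: p0:(0,2)->(0,3)->EXIT | p1:escaped | p2:(0,5)->(0,4) | p3:escaped
Step 6: p0:escaped | p1:escaped | p2:(0,4)->(0,3)->EXIT | p3:escaped
Exit steps: [5, 3, 6, 1]
First to escape: p3 at step 1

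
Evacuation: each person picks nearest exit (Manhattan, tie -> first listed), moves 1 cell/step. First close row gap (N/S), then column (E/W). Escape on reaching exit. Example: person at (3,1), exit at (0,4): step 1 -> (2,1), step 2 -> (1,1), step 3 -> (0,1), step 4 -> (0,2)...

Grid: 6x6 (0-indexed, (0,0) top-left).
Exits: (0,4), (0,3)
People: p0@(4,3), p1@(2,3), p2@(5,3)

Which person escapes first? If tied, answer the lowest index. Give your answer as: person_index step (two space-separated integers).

Answer: 1 2

Derivation:
Step 1: p0:(4,3)->(3,3) | p1:(2,3)->(1,3) | p2:(5,3)->(4,3)
Step 2: p0:(3,3)->(2,3) | p1:(1,3)->(0,3)->EXIT | p2:(4,3)->(3,3)
Step 3: p0:(2,3)->(1,3) | p1:escaped | p2:(3,3)->(2,3)
Step 4: p0:(1,3)->(0,3)->EXIT | p1:escaped | p2:(2,3)->(1,3)
Step 5: p0:escaped | p1:escaped | p2:(1,3)->(0,3)->EXIT
Exit steps: [4, 2, 5]
First to escape: p1 at step 2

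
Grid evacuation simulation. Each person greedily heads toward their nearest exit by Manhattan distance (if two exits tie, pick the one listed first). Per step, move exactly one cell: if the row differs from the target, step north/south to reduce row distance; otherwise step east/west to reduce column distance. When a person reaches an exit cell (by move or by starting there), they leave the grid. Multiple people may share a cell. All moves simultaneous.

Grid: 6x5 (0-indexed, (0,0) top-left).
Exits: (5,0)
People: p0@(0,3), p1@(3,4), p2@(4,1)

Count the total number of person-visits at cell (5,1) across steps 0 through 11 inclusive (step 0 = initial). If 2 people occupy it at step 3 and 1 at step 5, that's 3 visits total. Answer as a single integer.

Answer: 3

Derivation:
Step 0: p0@(0,3) p1@(3,4) p2@(4,1) -> at (5,1): 0 [-], cum=0
Step 1: p0@(1,3) p1@(4,4) p2@(5,1) -> at (5,1): 1 [p2], cum=1
Step 2: p0@(2,3) p1@(5,4) p2@ESC -> at (5,1): 0 [-], cum=1
Step 3: p0@(3,3) p1@(5,3) p2@ESC -> at (5,1): 0 [-], cum=1
Step 4: p0@(4,3) p1@(5,2) p2@ESC -> at (5,1): 0 [-], cum=1
Step 5: p0@(5,3) p1@(5,1) p2@ESC -> at (5,1): 1 [p1], cum=2
Step 6: p0@(5,2) p1@ESC p2@ESC -> at (5,1): 0 [-], cum=2
Step 7: p0@(5,1) p1@ESC p2@ESC -> at (5,1): 1 [p0], cum=3
Step 8: p0@ESC p1@ESC p2@ESC -> at (5,1): 0 [-], cum=3
Total visits = 3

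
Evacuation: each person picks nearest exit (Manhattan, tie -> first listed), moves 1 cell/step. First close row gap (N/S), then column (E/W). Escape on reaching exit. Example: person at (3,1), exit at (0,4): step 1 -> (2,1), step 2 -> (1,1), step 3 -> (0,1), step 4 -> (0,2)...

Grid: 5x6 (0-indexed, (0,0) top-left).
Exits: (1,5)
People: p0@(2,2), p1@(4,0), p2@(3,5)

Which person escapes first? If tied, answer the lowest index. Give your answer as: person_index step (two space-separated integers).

Answer: 2 2

Derivation:
Step 1: p0:(2,2)->(1,2) | p1:(4,0)->(3,0) | p2:(3,5)->(2,5)
Step 2: p0:(1,2)->(1,3) | p1:(3,0)->(2,0) | p2:(2,5)->(1,5)->EXIT
Step 3: p0:(1,3)->(1,4) | p1:(2,0)->(1,0) | p2:escaped
Step 4: p0:(1,4)->(1,5)->EXIT | p1:(1,0)->(1,1) | p2:escaped
Step 5: p0:escaped | p1:(1,1)->(1,2) | p2:escaped
Step 6: p0:escaped | p1:(1,2)->(1,3) | p2:escaped
Step 7: p0:escaped | p1:(1,3)->(1,4) | p2:escaped
Step 8: p0:escaped | p1:(1,4)->(1,5)->EXIT | p2:escaped
Exit steps: [4, 8, 2]
First to escape: p2 at step 2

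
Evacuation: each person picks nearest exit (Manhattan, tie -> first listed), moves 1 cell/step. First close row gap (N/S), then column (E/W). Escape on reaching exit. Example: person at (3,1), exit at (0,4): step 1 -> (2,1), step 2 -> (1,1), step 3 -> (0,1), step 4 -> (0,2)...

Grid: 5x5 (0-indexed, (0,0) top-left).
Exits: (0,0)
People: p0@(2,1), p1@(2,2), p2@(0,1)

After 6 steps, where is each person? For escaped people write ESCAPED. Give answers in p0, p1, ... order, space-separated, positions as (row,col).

Step 1: p0:(2,1)->(1,1) | p1:(2,2)->(1,2) | p2:(0,1)->(0,0)->EXIT
Step 2: p0:(1,1)->(0,1) | p1:(1,2)->(0,2) | p2:escaped
Step 3: p0:(0,1)->(0,0)->EXIT | p1:(0,2)->(0,1) | p2:escaped
Step 4: p0:escaped | p1:(0,1)->(0,0)->EXIT | p2:escaped

ESCAPED ESCAPED ESCAPED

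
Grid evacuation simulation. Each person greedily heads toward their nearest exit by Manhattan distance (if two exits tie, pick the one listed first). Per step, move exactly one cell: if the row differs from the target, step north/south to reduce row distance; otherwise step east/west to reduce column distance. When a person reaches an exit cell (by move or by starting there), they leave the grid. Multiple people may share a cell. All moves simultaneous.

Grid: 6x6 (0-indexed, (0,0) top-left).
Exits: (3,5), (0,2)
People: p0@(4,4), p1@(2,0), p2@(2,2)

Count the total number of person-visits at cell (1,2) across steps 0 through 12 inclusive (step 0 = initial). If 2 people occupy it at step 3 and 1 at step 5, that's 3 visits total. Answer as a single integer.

Answer: 1

Derivation:
Step 0: p0@(4,4) p1@(2,0) p2@(2,2) -> at (1,2): 0 [-], cum=0
Step 1: p0@(3,4) p1@(1,0) p2@(1,2) -> at (1,2): 1 [p2], cum=1
Step 2: p0@ESC p1@(0,0) p2@ESC -> at (1,2): 0 [-], cum=1
Step 3: p0@ESC p1@(0,1) p2@ESC -> at (1,2): 0 [-], cum=1
Step 4: p0@ESC p1@ESC p2@ESC -> at (1,2): 0 [-], cum=1
Total visits = 1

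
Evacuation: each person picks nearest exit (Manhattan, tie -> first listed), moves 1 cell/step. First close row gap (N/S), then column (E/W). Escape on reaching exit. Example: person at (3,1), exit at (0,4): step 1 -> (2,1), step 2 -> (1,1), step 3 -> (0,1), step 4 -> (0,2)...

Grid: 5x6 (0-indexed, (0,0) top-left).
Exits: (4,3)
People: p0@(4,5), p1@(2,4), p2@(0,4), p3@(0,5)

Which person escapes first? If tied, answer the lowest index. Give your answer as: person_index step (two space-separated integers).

Step 1: p0:(4,5)->(4,4) | p1:(2,4)->(3,4) | p2:(0,4)->(1,4) | p3:(0,5)->(1,5)
Step 2: p0:(4,4)->(4,3)->EXIT | p1:(3,4)->(4,4) | p2:(1,4)->(2,4) | p3:(1,5)->(2,5)
Step 3: p0:escaped | p1:(4,4)->(4,3)->EXIT | p2:(2,4)->(3,4) | p3:(2,5)->(3,5)
Step 4: p0:escaped | p1:escaped | p2:(3,4)->(4,4) | p3:(3,5)->(4,5)
Step 5: p0:escaped | p1:escaped | p2:(4,4)->(4,3)->EXIT | p3:(4,5)->(4,4)
Step 6: p0:escaped | p1:escaped | p2:escaped | p3:(4,4)->(4,3)->EXIT
Exit steps: [2, 3, 5, 6]
First to escape: p0 at step 2

Answer: 0 2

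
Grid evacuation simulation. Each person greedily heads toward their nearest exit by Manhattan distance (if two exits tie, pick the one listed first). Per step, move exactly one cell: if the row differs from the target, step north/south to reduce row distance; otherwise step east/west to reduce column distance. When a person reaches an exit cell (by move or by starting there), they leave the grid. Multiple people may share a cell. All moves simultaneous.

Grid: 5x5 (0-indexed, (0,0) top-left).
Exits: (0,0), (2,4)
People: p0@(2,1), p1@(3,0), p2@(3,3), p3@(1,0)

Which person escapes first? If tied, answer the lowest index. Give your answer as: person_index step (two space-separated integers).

Step 1: p0:(2,1)->(1,1) | p1:(3,0)->(2,0) | p2:(3,3)->(2,3) | p3:(1,0)->(0,0)->EXIT
Step 2: p0:(1,1)->(0,1) | p1:(2,0)->(1,0) | p2:(2,3)->(2,4)->EXIT | p3:escaped
Step 3: p0:(0,1)->(0,0)->EXIT | p1:(1,0)->(0,0)->EXIT | p2:escaped | p3:escaped
Exit steps: [3, 3, 2, 1]
First to escape: p3 at step 1

Answer: 3 1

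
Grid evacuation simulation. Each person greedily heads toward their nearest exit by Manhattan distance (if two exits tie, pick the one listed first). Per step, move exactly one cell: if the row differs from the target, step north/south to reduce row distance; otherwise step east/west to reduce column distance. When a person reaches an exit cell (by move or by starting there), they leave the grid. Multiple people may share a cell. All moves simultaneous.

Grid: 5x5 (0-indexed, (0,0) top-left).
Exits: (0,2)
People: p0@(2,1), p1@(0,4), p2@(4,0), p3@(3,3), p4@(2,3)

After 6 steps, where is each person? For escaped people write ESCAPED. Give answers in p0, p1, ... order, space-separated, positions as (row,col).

Step 1: p0:(2,1)->(1,1) | p1:(0,4)->(0,3) | p2:(4,0)->(3,0) | p3:(3,3)->(2,3) | p4:(2,3)->(1,3)
Step 2: p0:(1,1)->(0,1) | p1:(0,3)->(0,2)->EXIT | p2:(3,0)->(2,0) | p3:(2,3)->(1,3) | p4:(1,3)->(0,3)
Step 3: p0:(0,1)->(0,2)->EXIT | p1:escaped | p2:(2,0)->(1,0) | p3:(1,3)->(0,3) | p4:(0,3)->(0,2)->EXIT
Step 4: p0:escaped | p1:escaped | p2:(1,0)->(0,0) | p3:(0,3)->(0,2)->EXIT | p4:escaped
Step 5: p0:escaped | p1:escaped | p2:(0,0)->(0,1) | p3:escaped | p4:escaped
Step 6: p0:escaped | p1:escaped | p2:(0,1)->(0,2)->EXIT | p3:escaped | p4:escaped

ESCAPED ESCAPED ESCAPED ESCAPED ESCAPED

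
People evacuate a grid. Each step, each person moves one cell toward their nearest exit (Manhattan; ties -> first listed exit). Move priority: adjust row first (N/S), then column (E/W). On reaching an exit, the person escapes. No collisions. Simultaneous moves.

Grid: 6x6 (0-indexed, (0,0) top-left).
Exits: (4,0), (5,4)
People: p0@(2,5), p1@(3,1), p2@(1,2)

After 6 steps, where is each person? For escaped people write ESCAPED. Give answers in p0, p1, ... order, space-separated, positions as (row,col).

Step 1: p0:(2,5)->(3,5) | p1:(3,1)->(4,1) | p2:(1,2)->(2,2)
Step 2: p0:(3,5)->(4,5) | p1:(4,1)->(4,0)->EXIT | p2:(2,2)->(3,2)
Step 3: p0:(4,5)->(5,5) | p1:escaped | p2:(3,2)->(4,2)
Step 4: p0:(5,5)->(5,4)->EXIT | p1:escaped | p2:(4,2)->(4,1)
Step 5: p0:escaped | p1:escaped | p2:(4,1)->(4,0)->EXIT

ESCAPED ESCAPED ESCAPED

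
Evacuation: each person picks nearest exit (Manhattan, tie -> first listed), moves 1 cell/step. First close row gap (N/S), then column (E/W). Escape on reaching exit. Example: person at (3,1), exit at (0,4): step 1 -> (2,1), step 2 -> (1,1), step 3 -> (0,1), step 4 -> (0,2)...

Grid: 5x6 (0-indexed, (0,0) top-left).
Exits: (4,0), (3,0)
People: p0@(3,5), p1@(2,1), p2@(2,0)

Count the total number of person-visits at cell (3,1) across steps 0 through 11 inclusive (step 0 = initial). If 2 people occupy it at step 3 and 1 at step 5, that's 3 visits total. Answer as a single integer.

Step 0: p0@(3,5) p1@(2,1) p2@(2,0) -> at (3,1): 0 [-], cum=0
Step 1: p0@(3,4) p1@(3,1) p2@ESC -> at (3,1): 1 [p1], cum=1
Step 2: p0@(3,3) p1@ESC p2@ESC -> at (3,1): 0 [-], cum=1
Step 3: p0@(3,2) p1@ESC p2@ESC -> at (3,1): 0 [-], cum=1
Step 4: p0@(3,1) p1@ESC p2@ESC -> at (3,1): 1 [p0], cum=2
Step 5: p0@ESC p1@ESC p2@ESC -> at (3,1): 0 [-], cum=2
Total visits = 2

Answer: 2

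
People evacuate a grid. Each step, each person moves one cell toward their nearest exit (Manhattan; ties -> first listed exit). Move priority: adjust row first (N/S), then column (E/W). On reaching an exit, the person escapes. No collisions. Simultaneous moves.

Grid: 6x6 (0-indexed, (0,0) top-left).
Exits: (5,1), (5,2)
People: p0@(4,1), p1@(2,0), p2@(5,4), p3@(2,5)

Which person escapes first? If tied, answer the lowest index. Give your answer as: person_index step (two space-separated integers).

Answer: 0 1

Derivation:
Step 1: p0:(4,1)->(5,1)->EXIT | p1:(2,0)->(3,0) | p2:(5,4)->(5,3) | p3:(2,5)->(3,5)
Step 2: p0:escaped | p1:(3,0)->(4,0) | p2:(5,3)->(5,2)->EXIT | p3:(3,5)->(4,5)
Step 3: p0:escaped | p1:(4,0)->(5,0) | p2:escaped | p3:(4,5)->(5,5)
Step 4: p0:escaped | p1:(5,0)->(5,1)->EXIT | p2:escaped | p3:(5,5)->(5,4)
Step 5: p0:escaped | p1:escaped | p2:escaped | p3:(5,4)->(5,3)
Step 6: p0:escaped | p1:escaped | p2:escaped | p3:(5,3)->(5,2)->EXIT
Exit steps: [1, 4, 2, 6]
First to escape: p0 at step 1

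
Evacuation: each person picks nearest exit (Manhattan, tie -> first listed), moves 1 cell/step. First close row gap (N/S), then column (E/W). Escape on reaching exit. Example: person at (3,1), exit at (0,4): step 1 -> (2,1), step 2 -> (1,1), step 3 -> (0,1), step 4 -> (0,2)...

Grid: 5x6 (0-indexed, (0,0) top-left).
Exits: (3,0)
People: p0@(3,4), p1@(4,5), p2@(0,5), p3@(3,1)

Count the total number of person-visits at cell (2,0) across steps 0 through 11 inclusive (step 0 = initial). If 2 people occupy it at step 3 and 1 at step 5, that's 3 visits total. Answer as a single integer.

Step 0: p0@(3,4) p1@(4,5) p2@(0,5) p3@(3,1) -> at (2,0): 0 [-], cum=0
Step 1: p0@(3,3) p1@(3,5) p2@(1,5) p3@ESC -> at (2,0): 0 [-], cum=0
Step 2: p0@(3,2) p1@(3,4) p2@(2,5) p3@ESC -> at (2,0): 0 [-], cum=0
Step 3: p0@(3,1) p1@(3,3) p2@(3,5) p3@ESC -> at (2,0): 0 [-], cum=0
Step 4: p0@ESC p1@(3,2) p2@(3,4) p3@ESC -> at (2,0): 0 [-], cum=0
Step 5: p0@ESC p1@(3,1) p2@(3,3) p3@ESC -> at (2,0): 0 [-], cum=0
Step 6: p0@ESC p1@ESC p2@(3,2) p3@ESC -> at (2,0): 0 [-], cum=0
Step 7: p0@ESC p1@ESC p2@(3,1) p3@ESC -> at (2,0): 0 [-], cum=0
Step 8: p0@ESC p1@ESC p2@ESC p3@ESC -> at (2,0): 0 [-], cum=0
Total visits = 0

Answer: 0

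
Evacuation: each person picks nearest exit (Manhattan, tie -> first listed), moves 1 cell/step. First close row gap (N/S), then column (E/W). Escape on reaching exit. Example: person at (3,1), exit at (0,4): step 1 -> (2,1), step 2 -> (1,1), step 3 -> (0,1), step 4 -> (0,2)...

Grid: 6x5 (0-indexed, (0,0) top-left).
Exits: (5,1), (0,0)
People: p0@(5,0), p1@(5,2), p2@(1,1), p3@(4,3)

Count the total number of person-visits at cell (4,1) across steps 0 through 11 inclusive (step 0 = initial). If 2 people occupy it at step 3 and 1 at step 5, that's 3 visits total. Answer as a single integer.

Answer: 0

Derivation:
Step 0: p0@(5,0) p1@(5,2) p2@(1,1) p3@(4,3) -> at (4,1): 0 [-], cum=0
Step 1: p0@ESC p1@ESC p2@(0,1) p3@(5,3) -> at (4,1): 0 [-], cum=0
Step 2: p0@ESC p1@ESC p2@ESC p3@(5,2) -> at (4,1): 0 [-], cum=0
Step 3: p0@ESC p1@ESC p2@ESC p3@ESC -> at (4,1): 0 [-], cum=0
Total visits = 0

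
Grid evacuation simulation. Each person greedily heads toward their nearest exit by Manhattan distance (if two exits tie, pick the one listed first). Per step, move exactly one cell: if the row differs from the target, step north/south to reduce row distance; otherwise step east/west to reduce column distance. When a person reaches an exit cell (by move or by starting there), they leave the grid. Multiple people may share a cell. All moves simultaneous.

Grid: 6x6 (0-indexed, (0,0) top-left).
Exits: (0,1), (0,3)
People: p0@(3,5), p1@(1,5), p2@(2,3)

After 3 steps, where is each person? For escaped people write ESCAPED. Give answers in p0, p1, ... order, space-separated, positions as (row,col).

Step 1: p0:(3,5)->(2,5) | p1:(1,5)->(0,5) | p2:(2,3)->(1,3)
Step 2: p0:(2,5)->(1,5) | p1:(0,5)->(0,4) | p2:(1,3)->(0,3)->EXIT
Step 3: p0:(1,5)->(0,5) | p1:(0,4)->(0,3)->EXIT | p2:escaped

(0,5) ESCAPED ESCAPED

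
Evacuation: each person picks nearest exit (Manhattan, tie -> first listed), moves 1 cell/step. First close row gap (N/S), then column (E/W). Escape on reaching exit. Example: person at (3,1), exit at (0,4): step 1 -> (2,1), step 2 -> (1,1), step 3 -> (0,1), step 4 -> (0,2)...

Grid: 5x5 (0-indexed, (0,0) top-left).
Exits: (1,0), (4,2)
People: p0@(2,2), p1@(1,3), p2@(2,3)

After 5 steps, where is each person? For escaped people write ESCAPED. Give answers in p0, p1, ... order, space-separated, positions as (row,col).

Step 1: p0:(2,2)->(3,2) | p1:(1,3)->(1,2) | p2:(2,3)->(3,3)
Step 2: p0:(3,2)->(4,2)->EXIT | p1:(1,2)->(1,1) | p2:(3,3)->(4,3)
Step 3: p0:escaped | p1:(1,1)->(1,0)->EXIT | p2:(4,3)->(4,2)->EXIT

ESCAPED ESCAPED ESCAPED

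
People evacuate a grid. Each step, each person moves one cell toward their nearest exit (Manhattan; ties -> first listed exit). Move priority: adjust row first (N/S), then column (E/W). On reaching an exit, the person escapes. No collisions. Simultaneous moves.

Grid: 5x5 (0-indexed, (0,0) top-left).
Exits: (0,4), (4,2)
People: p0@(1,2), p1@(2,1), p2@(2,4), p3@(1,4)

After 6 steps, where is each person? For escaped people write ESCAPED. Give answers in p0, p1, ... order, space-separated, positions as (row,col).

Step 1: p0:(1,2)->(0,2) | p1:(2,1)->(3,1) | p2:(2,4)->(1,4) | p3:(1,4)->(0,4)->EXIT
Step 2: p0:(0,2)->(0,3) | p1:(3,1)->(4,1) | p2:(1,4)->(0,4)->EXIT | p3:escaped
Step 3: p0:(0,3)->(0,4)->EXIT | p1:(4,1)->(4,2)->EXIT | p2:escaped | p3:escaped

ESCAPED ESCAPED ESCAPED ESCAPED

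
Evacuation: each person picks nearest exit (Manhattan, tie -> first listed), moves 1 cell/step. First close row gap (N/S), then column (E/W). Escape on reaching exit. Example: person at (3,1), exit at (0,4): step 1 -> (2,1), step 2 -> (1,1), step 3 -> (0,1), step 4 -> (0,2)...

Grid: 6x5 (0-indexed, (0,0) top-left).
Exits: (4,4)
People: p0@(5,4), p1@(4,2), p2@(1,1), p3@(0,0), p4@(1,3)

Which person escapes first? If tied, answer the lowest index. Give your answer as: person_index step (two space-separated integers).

Answer: 0 1

Derivation:
Step 1: p0:(5,4)->(4,4)->EXIT | p1:(4,2)->(4,3) | p2:(1,1)->(2,1) | p3:(0,0)->(1,0) | p4:(1,3)->(2,3)
Step 2: p0:escaped | p1:(4,3)->(4,4)->EXIT | p2:(2,1)->(3,1) | p3:(1,0)->(2,0) | p4:(2,3)->(3,3)
Step 3: p0:escaped | p1:escaped | p2:(3,1)->(4,1) | p3:(2,0)->(3,0) | p4:(3,3)->(4,3)
Step 4: p0:escaped | p1:escaped | p2:(4,1)->(4,2) | p3:(3,0)->(4,0) | p4:(4,3)->(4,4)->EXIT
Step 5: p0:escaped | p1:escaped | p2:(4,2)->(4,3) | p3:(4,0)->(4,1) | p4:escaped
Step 6: p0:escaped | p1:escaped | p2:(4,3)->(4,4)->EXIT | p3:(4,1)->(4,2) | p4:escaped
Step 7: p0:escaped | p1:escaped | p2:escaped | p3:(4,2)->(4,3) | p4:escaped
Step 8: p0:escaped | p1:escaped | p2:escaped | p3:(4,3)->(4,4)->EXIT | p4:escaped
Exit steps: [1, 2, 6, 8, 4]
First to escape: p0 at step 1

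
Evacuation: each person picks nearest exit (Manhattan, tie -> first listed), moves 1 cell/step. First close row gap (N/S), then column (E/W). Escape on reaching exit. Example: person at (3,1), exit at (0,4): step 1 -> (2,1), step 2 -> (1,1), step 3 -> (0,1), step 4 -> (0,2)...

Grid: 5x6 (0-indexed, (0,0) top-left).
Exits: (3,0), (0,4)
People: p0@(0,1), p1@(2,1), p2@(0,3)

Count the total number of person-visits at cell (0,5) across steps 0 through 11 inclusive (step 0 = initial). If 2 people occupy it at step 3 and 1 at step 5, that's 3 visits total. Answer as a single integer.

Answer: 0

Derivation:
Step 0: p0@(0,1) p1@(2,1) p2@(0,3) -> at (0,5): 0 [-], cum=0
Step 1: p0@(0,2) p1@(3,1) p2@ESC -> at (0,5): 0 [-], cum=0
Step 2: p0@(0,3) p1@ESC p2@ESC -> at (0,5): 0 [-], cum=0
Step 3: p0@ESC p1@ESC p2@ESC -> at (0,5): 0 [-], cum=0
Total visits = 0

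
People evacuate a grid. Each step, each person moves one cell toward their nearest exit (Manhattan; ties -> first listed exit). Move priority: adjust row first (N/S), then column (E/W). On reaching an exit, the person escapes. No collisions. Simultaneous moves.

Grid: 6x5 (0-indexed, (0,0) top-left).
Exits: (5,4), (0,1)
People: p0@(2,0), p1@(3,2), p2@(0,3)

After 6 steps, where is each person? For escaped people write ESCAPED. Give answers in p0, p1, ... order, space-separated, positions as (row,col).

Step 1: p0:(2,0)->(1,0) | p1:(3,2)->(4,2) | p2:(0,3)->(0,2)
Step 2: p0:(1,0)->(0,0) | p1:(4,2)->(5,2) | p2:(0,2)->(0,1)->EXIT
Step 3: p0:(0,0)->(0,1)->EXIT | p1:(5,2)->(5,3) | p2:escaped
Step 4: p0:escaped | p1:(5,3)->(5,4)->EXIT | p2:escaped

ESCAPED ESCAPED ESCAPED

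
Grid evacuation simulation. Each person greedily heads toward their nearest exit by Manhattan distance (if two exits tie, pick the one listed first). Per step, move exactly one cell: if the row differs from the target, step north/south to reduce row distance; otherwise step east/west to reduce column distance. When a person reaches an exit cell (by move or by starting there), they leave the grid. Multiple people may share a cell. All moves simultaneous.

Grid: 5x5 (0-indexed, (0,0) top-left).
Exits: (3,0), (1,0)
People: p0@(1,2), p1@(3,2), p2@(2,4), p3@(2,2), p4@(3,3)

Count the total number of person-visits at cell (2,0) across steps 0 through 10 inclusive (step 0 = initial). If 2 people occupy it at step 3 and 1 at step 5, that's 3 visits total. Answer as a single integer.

Answer: 0

Derivation:
Step 0: p0@(1,2) p1@(3,2) p2@(2,4) p3@(2,2) p4@(3,3) -> at (2,0): 0 [-], cum=0
Step 1: p0@(1,1) p1@(3,1) p2@(3,4) p3@(3,2) p4@(3,2) -> at (2,0): 0 [-], cum=0
Step 2: p0@ESC p1@ESC p2@(3,3) p3@(3,1) p4@(3,1) -> at (2,0): 0 [-], cum=0
Step 3: p0@ESC p1@ESC p2@(3,2) p3@ESC p4@ESC -> at (2,0): 0 [-], cum=0
Step 4: p0@ESC p1@ESC p2@(3,1) p3@ESC p4@ESC -> at (2,0): 0 [-], cum=0
Step 5: p0@ESC p1@ESC p2@ESC p3@ESC p4@ESC -> at (2,0): 0 [-], cum=0
Total visits = 0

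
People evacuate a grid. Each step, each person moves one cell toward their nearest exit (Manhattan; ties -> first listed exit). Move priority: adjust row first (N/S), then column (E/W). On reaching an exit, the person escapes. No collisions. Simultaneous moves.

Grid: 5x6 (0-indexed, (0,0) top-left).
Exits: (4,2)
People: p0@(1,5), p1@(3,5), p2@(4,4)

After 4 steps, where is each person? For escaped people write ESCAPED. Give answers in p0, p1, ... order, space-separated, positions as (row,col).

Step 1: p0:(1,5)->(2,5) | p1:(3,5)->(4,5) | p2:(4,4)->(4,3)
Step 2: p0:(2,5)->(3,5) | p1:(4,5)->(4,4) | p2:(4,3)->(4,2)->EXIT
Step 3: p0:(3,5)->(4,5) | p1:(4,4)->(4,3) | p2:escaped
Step 4: p0:(4,5)->(4,4) | p1:(4,3)->(4,2)->EXIT | p2:escaped

(4,4) ESCAPED ESCAPED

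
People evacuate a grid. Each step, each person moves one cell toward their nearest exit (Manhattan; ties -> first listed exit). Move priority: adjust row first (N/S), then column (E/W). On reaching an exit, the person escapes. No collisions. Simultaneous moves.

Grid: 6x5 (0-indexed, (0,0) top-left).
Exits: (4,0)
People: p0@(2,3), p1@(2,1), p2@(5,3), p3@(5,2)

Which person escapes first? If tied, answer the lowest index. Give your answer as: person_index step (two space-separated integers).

Answer: 1 3

Derivation:
Step 1: p0:(2,3)->(3,3) | p1:(2,1)->(3,1) | p2:(5,3)->(4,3) | p3:(5,2)->(4,2)
Step 2: p0:(3,3)->(4,3) | p1:(3,1)->(4,1) | p2:(4,3)->(4,2) | p3:(4,2)->(4,1)
Step 3: p0:(4,3)->(4,2) | p1:(4,1)->(4,0)->EXIT | p2:(4,2)->(4,1) | p3:(4,1)->(4,0)->EXIT
Step 4: p0:(4,2)->(4,1) | p1:escaped | p2:(4,1)->(4,0)->EXIT | p3:escaped
Step 5: p0:(4,1)->(4,0)->EXIT | p1:escaped | p2:escaped | p3:escaped
Exit steps: [5, 3, 4, 3]
First to escape: p1 at step 3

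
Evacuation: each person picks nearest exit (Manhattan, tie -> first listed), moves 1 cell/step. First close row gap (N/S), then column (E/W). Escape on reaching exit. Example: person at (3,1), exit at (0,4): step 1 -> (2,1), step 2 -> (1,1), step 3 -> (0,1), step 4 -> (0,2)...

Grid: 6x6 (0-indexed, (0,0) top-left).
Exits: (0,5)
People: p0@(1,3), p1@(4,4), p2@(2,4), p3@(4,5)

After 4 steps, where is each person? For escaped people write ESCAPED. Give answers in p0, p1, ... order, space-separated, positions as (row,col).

Step 1: p0:(1,3)->(0,3) | p1:(4,4)->(3,4) | p2:(2,4)->(1,4) | p3:(4,5)->(3,5)
Step 2: p0:(0,3)->(0,4) | p1:(3,4)->(2,4) | p2:(1,4)->(0,4) | p3:(3,5)->(2,5)
Step 3: p0:(0,4)->(0,5)->EXIT | p1:(2,4)->(1,4) | p2:(0,4)->(0,5)->EXIT | p3:(2,5)->(1,5)
Step 4: p0:escaped | p1:(1,4)->(0,4) | p2:escaped | p3:(1,5)->(0,5)->EXIT

ESCAPED (0,4) ESCAPED ESCAPED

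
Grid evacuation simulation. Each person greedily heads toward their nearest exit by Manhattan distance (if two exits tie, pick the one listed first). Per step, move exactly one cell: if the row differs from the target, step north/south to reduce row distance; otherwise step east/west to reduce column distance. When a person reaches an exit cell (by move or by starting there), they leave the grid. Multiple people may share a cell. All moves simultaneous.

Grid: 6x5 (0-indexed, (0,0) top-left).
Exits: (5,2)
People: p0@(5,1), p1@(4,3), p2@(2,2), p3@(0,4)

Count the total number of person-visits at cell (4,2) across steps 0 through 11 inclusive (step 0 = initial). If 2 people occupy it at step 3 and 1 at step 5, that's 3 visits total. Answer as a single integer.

Step 0: p0@(5,1) p1@(4,3) p2@(2,2) p3@(0,4) -> at (4,2): 0 [-], cum=0
Step 1: p0@ESC p1@(5,3) p2@(3,2) p3@(1,4) -> at (4,2): 0 [-], cum=0
Step 2: p0@ESC p1@ESC p2@(4,2) p3@(2,4) -> at (4,2): 1 [p2], cum=1
Step 3: p0@ESC p1@ESC p2@ESC p3@(3,4) -> at (4,2): 0 [-], cum=1
Step 4: p0@ESC p1@ESC p2@ESC p3@(4,4) -> at (4,2): 0 [-], cum=1
Step 5: p0@ESC p1@ESC p2@ESC p3@(5,4) -> at (4,2): 0 [-], cum=1
Step 6: p0@ESC p1@ESC p2@ESC p3@(5,3) -> at (4,2): 0 [-], cum=1
Step 7: p0@ESC p1@ESC p2@ESC p3@ESC -> at (4,2): 0 [-], cum=1
Total visits = 1

Answer: 1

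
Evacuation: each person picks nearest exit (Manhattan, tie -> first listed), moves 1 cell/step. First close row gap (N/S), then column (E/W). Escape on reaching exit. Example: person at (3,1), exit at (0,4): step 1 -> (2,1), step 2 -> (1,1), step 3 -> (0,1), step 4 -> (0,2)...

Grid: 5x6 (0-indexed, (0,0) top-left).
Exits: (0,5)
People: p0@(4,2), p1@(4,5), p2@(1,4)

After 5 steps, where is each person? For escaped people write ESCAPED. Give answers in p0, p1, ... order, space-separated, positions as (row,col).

Step 1: p0:(4,2)->(3,2) | p1:(4,5)->(3,5) | p2:(1,4)->(0,4)
Step 2: p0:(3,2)->(2,2) | p1:(3,5)->(2,5) | p2:(0,4)->(0,5)->EXIT
Step 3: p0:(2,2)->(1,2) | p1:(2,5)->(1,5) | p2:escaped
Step 4: p0:(1,2)->(0,2) | p1:(1,5)->(0,5)->EXIT | p2:escaped
Step 5: p0:(0,2)->(0,3) | p1:escaped | p2:escaped

(0,3) ESCAPED ESCAPED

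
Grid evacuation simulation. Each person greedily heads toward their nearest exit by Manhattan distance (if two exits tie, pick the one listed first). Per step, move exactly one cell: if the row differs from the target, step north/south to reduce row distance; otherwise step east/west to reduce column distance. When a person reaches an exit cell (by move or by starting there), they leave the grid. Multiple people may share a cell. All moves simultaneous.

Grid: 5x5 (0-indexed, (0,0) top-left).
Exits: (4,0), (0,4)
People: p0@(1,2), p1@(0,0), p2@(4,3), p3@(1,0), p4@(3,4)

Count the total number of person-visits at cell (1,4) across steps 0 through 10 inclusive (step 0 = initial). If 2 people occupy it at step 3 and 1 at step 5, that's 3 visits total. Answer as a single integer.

Answer: 1

Derivation:
Step 0: p0@(1,2) p1@(0,0) p2@(4,3) p3@(1,0) p4@(3,4) -> at (1,4): 0 [-], cum=0
Step 1: p0@(0,2) p1@(1,0) p2@(4,2) p3@(2,0) p4@(2,4) -> at (1,4): 0 [-], cum=0
Step 2: p0@(0,3) p1@(2,0) p2@(4,1) p3@(3,0) p4@(1,4) -> at (1,4): 1 [p4], cum=1
Step 3: p0@ESC p1@(3,0) p2@ESC p3@ESC p4@ESC -> at (1,4): 0 [-], cum=1
Step 4: p0@ESC p1@ESC p2@ESC p3@ESC p4@ESC -> at (1,4): 0 [-], cum=1
Total visits = 1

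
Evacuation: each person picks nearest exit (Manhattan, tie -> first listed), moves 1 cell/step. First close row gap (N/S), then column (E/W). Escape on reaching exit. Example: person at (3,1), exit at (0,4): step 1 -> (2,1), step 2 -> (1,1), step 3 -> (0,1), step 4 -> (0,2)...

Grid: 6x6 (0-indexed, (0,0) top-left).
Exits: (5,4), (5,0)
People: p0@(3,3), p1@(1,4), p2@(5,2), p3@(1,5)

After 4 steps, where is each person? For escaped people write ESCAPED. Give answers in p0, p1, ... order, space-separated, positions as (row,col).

Step 1: p0:(3,3)->(4,3) | p1:(1,4)->(2,4) | p2:(5,2)->(5,3) | p3:(1,5)->(2,5)
Step 2: p0:(4,3)->(5,3) | p1:(2,4)->(3,4) | p2:(5,3)->(5,4)->EXIT | p3:(2,5)->(3,5)
Step 3: p0:(5,3)->(5,4)->EXIT | p1:(3,4)->(4,4) | p2:escaped | p3:(3,5)->(4,5)
Step 4: p0:escaped | p1:(4,4)->(5,4)->EXIT | p2:escaped | p3:(4,5)->(5,5)

ESCAPED ESCAPED ESCAPED (5,5)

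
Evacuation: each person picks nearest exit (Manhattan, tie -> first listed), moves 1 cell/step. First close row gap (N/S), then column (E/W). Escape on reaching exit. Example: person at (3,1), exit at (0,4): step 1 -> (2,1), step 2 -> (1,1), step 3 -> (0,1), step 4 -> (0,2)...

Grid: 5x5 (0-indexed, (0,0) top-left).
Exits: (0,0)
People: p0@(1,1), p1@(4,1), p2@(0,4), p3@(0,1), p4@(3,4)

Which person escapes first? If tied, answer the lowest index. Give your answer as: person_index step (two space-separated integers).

Answer: 3 1

Derivation:
Step 1: p0:(1,1)->(0,1) | p1:(4,1)->(3,1) | p2:(0,4)->(0,3) | p3:(0,1)->(0,0)->EXIT | p4:(3,4)->(2,4)
Step 2: p0:(0,1)->(0,0)->EXIT | p1:(3,1)->(2,1) | p2:(0,3)->(0,2) | p3:escaped | p4:(2,4)->(1,4)
Step 3: p0:escaped | p1:(2,1)->(1,1) | p2:(0,2)->(0,1) | p3:escaped | p4:(1,4)->(0,4)
Step 4: p0:escaped | p1:(1,1)->(0,1) | p2:(0,1)->(0,0)->EXIT | p3:escaped | p4:(0,4)->(0,3)
Step 5: p0:escaped | p1:(0,1)->(0,0)->EXIT | p2:escaped | p3:escaped | p4:(0,3)->(0,2)
Step 6: p0:escaped | p1:escaped | p2:escaped | p3:escaped | p4:(0,2)->(0,1)
Step 7: p0:escaped | p1:escaped | p2:escaped | p3:escaped | p4:(0,1)->(0,0)->EXIT
Exit steps: [2, 5, 4, 1, 7]
First to escape: p3 at step 1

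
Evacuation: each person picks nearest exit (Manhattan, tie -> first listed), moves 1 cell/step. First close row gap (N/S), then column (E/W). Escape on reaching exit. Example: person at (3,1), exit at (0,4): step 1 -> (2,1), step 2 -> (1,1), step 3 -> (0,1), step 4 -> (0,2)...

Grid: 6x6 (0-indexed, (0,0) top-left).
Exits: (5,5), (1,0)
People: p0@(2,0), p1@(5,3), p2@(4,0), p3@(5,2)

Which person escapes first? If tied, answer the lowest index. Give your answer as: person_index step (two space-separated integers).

Answer: 0 1

Derivation:
Step 1: p0:(2,0)->(1,0)->EXIT | p1:(5,3)->(5,4) | p2:(4,0)->(3,0) | p3:(5,2)->(5,3)
Step 2: p0:escaped | p1:(5,4)->(5,5)->EXIT | p2:(3,0)->(2,0) | p3:(5,3)->(5,4)
Step 3: p0:escaped | p1:escaped | p2:(2,0)->(1,0)->EXIT | p3:(5,4)->(5,5)->EXIT
Exit steps: [1, 2, 3, 3]
First to escape: p0 at step 1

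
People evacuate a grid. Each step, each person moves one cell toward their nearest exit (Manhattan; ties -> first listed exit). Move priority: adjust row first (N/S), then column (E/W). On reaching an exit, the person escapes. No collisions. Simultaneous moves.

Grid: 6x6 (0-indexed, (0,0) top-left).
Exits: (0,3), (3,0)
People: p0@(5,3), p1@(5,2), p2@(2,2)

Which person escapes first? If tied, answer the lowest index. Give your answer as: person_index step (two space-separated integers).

Step 1: p0:(5,3)->(4,3) | p1:(5,2)->(4,2) | p2:(2,2)->(1,2)
Step 2: p0:(4,3)->(3,3) | p1:(4,2)->(3,2) | p2:(1,2)->(0,2)
Step 3: p0:(3,3)->(2,3) | p1:(3,2)->(3,1) | p2:(0,2)->(0,3)->EXIT
Step 4: p0:(2,3)->(1,3) | p1:(3,1)->(3,0)->EXIT | p2:escaped
Step 5: p0:(1,3)->(0,3)->EXIT | p1:escaped | p2:escaped
Exit steps: [5, 4, 3]
First to escape: p2 at step 3

Answer: 2 3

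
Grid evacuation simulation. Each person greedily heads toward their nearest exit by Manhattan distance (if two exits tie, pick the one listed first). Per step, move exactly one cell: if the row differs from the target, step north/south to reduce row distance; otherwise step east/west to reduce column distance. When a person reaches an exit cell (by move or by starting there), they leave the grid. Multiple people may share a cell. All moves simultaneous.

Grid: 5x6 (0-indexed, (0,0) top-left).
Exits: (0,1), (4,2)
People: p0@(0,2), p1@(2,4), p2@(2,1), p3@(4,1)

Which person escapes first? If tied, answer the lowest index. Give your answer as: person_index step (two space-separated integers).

Answer: 0 1

Derivation:
Step 1: p0:(0,2)->(0,1)->EXIT | p1:(2,4)->(3,4) | p2:(2,1)->(1,1) | p3:(4,1)->(4,2)->EXIT
Step 2: p0:escaped | p1:(3,4)->(4,4) | p2:(1,1)->(0,1)->EXIT | p3:escaped
Step 3: p0:escaped | p1:(4,4)->(4,3) | p2:escaped | p3:escaped
Step 4: p0:escaped | p1:(4,3)->(4,2)->EXIT | p2:escaped | p3:escaped
Exit steps: [1, 4, 2, 1]
First to escape: p0 at step 1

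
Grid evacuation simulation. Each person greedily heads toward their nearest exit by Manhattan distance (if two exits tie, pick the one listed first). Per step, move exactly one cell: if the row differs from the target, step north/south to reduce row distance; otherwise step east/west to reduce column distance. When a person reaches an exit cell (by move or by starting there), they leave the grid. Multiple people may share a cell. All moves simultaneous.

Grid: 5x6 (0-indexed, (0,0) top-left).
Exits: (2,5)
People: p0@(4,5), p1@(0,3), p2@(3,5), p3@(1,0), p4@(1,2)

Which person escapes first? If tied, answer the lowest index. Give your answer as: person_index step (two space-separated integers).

Step 1: p0:(4,5)->(3,5) | p1:(0,3)->(1,3) | p2:(3,5)->(2,5)->EXIT | p3:(1,0)->(2,0) | p4:(1,2)->(2,2)
Step 2: p0:(3,5)->(2,5)->EXIT | p1:(1,3)->(2,3) | p2:escaped | p3:(2,0)->(2,1) | p4:(2,2)->(2,3)
Step 3: p0:escaped | p1:(2,3)->(2,4) | p2:escaped | p3:(2,1)->(2,2) | p4:(2,3)->(2,4)
Step 4: p0:escaped | p1:(2,4)->(2,5)->EXIT | p2:escaped | p3:(2,2)->(2,3) | p4:(2,4)->(2,5)->EXIT
Step 5: p0:escaped | p1:escaped | p2:escaped | p3:(2,3)->(2,4) | p4:escaped
Step 6: p0:escaped | p1:escaped | p2:escaped | p3:(2,4)->(2,5)->EXIT | p4:escaped
Exit steps: [2, 4, 1, 6, 4]
First to escape: p2 at step 1

Answer: 2 1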